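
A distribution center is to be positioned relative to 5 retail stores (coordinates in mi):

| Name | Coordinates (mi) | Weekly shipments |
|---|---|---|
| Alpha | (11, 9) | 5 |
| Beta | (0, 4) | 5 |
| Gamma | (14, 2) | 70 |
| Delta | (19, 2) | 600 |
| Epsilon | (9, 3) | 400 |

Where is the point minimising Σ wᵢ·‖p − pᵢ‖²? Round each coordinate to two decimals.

(14.85, 2.41)

The minimiser of Σwᵢ‖p−pᵢ‖² is the weighted centroid p* = (Σwᵢpᵢ)/(Σwᵢ).
Σwᵢ = 1080.
Σwᵢxᵢ = 5·11 + 5·0 + 70·14 + 600·19 + 400·9 = 16035.
Σwᵢyᵢ = 5·9 + 5·4 + 70·2 + 600·2 + 400·3 = 2605.
x* = 16035/1080 = 14.85, y* = 2605/1080 = 2.41.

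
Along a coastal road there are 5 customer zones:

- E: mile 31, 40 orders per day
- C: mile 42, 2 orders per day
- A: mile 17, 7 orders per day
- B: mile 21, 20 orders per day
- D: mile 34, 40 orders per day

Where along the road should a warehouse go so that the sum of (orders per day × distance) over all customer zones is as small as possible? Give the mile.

For a sum of weighted absolute distances on a line, the optimum is the weighted median (not the mean). Total weight W = 109; half-weight = 54.5.
Sort by position and accumulate weight:
  mile 17 (A, w=7) → cum 7
  mile 21 (B, w=20) → cum 27
  mile 31 (E, w=40) → cum 67  ≥ 54.5 → median here
  mile 34 (D, w=40) → cum 107
  mile 42 (C, w=2) → cum 109
Optimal location: mile 31.

x = 31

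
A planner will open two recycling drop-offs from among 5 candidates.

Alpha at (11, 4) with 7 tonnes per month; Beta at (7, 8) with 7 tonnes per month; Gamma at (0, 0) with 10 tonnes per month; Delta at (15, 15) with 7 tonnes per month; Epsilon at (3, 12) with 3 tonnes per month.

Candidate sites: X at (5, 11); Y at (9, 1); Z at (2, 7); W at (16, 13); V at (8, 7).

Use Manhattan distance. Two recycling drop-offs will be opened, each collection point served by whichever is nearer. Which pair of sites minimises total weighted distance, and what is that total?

{Z, W}, total 255

Evaluate every pair (each demand assigned to the nearer of the two):
  {Z, W}: total = 255
  {W, V}: total = 257
  {Y, W}: total = 261
  {Z, V}: total = 269
  {X, Y}: total = 277
  {Y, V}: total = 284
  {X, V}: total = 313
  {X, Z}: total = 316
  {X, W}: total = 316
  {Y, Z}: total = 325
Best pair: {Z, W} with total 255.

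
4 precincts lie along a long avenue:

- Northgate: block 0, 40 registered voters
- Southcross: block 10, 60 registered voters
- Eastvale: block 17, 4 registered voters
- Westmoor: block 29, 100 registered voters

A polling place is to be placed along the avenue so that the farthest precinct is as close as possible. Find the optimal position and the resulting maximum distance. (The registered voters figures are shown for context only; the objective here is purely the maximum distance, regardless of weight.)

location 14.5, max distance 14.5

The 1-center on a line is the midpoint of the two extreme points: leftmost at 0, rightmost at 29.
Optimal location = (0 + 29)/2 = 14.5; maximum distance = (29 − 0)/2 = 14.5.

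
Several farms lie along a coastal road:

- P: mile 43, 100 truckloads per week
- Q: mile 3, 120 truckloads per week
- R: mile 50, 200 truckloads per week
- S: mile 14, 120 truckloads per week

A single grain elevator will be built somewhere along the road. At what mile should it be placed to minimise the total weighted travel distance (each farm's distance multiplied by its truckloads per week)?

For a sum of weighted absolute distances on a line, the optimum is the weighted median (not the mean). Total weight W = 540; half-weight = 270.
Sort by position and accumulate weight:
  mile 3 (Q, w=120) → cum 120
  mile 14 (S, w=120) → cum 240
  mile 43 (P, w=100) → cum 340  ≥ 270 → median here
  mile 50 (R, w=200) → cum 540
Optimal location: mile 43.

x = 43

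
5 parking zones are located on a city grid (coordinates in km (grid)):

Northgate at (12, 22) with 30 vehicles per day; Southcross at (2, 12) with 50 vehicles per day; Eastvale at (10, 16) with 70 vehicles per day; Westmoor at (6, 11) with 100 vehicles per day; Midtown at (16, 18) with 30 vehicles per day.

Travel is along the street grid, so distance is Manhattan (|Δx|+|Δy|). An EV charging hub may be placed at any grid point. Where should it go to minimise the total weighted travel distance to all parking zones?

Manhattan distance separates: Σwᵢ(|x−xᵢ|+|y−yᵢ|) = Σwᵢ|x−xᵢ| + Σwᵢ|y−yᵢ|, so x and y are optimised independently as 1-D weighted medians.
Total weight W = 280; half = 140.
x-coordinate, sorted with cumulative weight:
  x=2 (Southcross, w=50) cum 50
  x=6 (Westmoor, w=100) cum 150  ← median
  x=10 (Eastvale, w=70) cum 220
  x=12 (Northgate, w=30) cum 250
  x=16 (Midtown, w=30) cum 280
⇒ x* = 6
y-coordinate, sorted with cumulative weight:
  y=11 (Westmoor, w=100) cum 100
  y=12 (Southcross, w=50) cum 150  ← median
  y=16 (Eastvale, w=70) cum 220
  y=18 (Midtown, w=30) cum 250
  y=22 (Northgate, w=30) cum 280
⇒ y* = 12

(6, 12)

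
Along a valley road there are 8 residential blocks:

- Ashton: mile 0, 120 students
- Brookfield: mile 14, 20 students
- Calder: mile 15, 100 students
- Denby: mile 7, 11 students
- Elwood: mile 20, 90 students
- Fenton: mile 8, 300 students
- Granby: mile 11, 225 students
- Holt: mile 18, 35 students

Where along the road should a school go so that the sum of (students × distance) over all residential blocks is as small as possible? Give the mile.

For a sum of weighted absolute distances on a line, the optimum is the weighted median (not the mean). Total weight W = 901; half-weight = 450.5.
Sort by position and accumulate weight:
  mile 0 (Ashton, w=120) → cum 120
  mile 7 (Denby, w=11) → cum 131
  mile 8 (Fenton, w=300) → cum 431
  mile 11 (Granby, w=225) → cum 656  ≥ 450.5 → median here
  mile 14 (Brookfield, w=20) → cum 676
  mile 15 (Calder, w=100) → cum 776
  mile 18 (Holt, w=35) → cum 811
  mile 20 (Elwood, w=90) → cum 901
Optimal location: mile 11.

x = 11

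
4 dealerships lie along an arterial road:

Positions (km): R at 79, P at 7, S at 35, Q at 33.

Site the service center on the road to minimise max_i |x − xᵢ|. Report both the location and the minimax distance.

location 43, max distance 36

The 1-center on a line is the midpoint of the two extreme points: leftmost at 7, rightmost at 79.
Optimal location = (7 + 79)/2 = 43; maximum distance = (79 − 7)/2 = 36.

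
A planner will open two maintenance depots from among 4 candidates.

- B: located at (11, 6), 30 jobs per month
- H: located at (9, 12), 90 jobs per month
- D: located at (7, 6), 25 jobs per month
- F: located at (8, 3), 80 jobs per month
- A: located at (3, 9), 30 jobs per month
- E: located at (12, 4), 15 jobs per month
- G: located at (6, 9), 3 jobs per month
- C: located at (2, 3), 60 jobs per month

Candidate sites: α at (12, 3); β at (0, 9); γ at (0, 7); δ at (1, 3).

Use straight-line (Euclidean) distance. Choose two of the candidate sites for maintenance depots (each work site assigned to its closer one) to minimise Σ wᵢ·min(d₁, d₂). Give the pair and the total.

Evaluate every pair (each demand assigned to the nearer of the two):
  {α, δ}: total = 1702.6
  {α, γ}: total = 1824.9
  {α, β}: total = 1916.9
  {β, δ}: total = 2228.4
  {γ, δ}: total = 2320.3
  {β, γ}: total = 2639.4
Best pair: {α, δ} with total 1702.6.

{α, δ}, total 1702.6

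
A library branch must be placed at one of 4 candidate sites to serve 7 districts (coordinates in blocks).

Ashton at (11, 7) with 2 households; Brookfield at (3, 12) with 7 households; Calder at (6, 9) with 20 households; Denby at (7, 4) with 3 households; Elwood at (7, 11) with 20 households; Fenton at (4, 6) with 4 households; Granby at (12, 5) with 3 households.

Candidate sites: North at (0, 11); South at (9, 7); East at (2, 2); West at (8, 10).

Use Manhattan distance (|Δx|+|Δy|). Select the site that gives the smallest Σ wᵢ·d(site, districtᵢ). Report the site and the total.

West, total 241 blocks

Total weighted distance at each candidate:
  North (0, 11): total = 490
  South (9, 7): total = 355
  East (2, 2): total = 689
  West (8, 10): total = 241
Minimum is at West with total 241 blocks.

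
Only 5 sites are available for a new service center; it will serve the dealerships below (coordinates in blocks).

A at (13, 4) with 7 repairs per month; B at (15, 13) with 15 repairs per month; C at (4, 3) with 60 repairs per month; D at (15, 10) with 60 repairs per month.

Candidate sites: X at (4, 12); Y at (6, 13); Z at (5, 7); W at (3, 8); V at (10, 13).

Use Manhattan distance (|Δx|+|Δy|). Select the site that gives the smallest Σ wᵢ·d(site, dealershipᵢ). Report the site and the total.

Total weighted distance at each candidate:
  X (4, 12): total = 1619
  Y (6, 13): total = 1687
  Z (5, 7): total = 1397
  W (3, 8): total = 1553
  V (10, 13): total = 1599
Minimum is at Z with total 1397 blocks.

Z, total 1397 blocks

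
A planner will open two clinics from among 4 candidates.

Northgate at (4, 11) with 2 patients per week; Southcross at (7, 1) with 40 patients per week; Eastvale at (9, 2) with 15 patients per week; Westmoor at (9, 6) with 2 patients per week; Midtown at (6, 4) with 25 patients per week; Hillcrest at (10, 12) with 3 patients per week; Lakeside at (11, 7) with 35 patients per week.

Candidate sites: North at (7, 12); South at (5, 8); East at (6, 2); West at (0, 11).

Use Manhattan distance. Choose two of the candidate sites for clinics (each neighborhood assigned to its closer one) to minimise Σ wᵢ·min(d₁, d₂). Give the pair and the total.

{South, East}, total 467

Evaluate every pair (each demand assigned to the nearer of the two):
  {South, East}: total = 467
  {North, East}: total = 521
  {East, West}: total = 580
  {North, South}: total = 909
  {South, West}: total = 927
  {North, West}: total = 1193
Best pair: {South, East} with total 467.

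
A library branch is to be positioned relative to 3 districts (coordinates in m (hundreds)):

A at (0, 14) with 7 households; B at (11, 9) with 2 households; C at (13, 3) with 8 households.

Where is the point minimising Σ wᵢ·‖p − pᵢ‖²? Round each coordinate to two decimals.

The minimiser of Σwᵢ‖p−pᵢ‖² is the weighted centroid p* = (Σwᵢpᵢ)/(Σwᵢ).
Σwᵢ = 17.
Σwᵢxᵢ = 7·0 + 2·11 + 8·13 = 126.
Σwᵢyᵢ = 7·14 + 2·9 + 8·3 = 140.
x* = 126/17 = 7.41, y* = 140/17 = 8.24.

(7.41, 8.24)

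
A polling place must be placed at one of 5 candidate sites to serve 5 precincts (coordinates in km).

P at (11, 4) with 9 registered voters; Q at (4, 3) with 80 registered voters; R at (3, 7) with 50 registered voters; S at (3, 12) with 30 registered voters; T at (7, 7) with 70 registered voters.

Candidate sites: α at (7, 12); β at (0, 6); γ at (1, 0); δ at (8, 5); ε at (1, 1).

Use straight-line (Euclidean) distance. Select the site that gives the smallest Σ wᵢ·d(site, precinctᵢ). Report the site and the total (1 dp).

δ, total 1070.1 km

Total weighted distance at each candidate:
  α (7, 12): total = 1629.6
  β (0, 6): total = 1355.0
  γ (1, 0): total = 1810.7
  δ (8, 5): total = 1070.1
  ε (1, 1): total = 1628.0
Minimum is at δ with total 1070.1 km.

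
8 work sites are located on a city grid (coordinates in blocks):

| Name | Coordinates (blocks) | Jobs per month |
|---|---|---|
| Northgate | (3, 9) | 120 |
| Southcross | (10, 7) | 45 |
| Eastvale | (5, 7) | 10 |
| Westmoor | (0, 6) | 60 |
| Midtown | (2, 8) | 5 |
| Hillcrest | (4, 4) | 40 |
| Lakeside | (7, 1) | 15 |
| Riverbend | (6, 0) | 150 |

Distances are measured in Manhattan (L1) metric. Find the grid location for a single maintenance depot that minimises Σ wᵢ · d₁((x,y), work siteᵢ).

Manhattan distance separates: Σwᵢ(|x−xᵢ|+|y−yᵢ|) = Σwᵢ|x−xᵢ| + Σwᵢ|y−yᵢ|, so x and y are optimised independently as 1-D weighted medians.
Total weight W = 445; half = 222.5.
x-coordinate, sorted with cumulative weight:
  x=0 (Westmoor, w=60) cum 60
  x=2 (Midtown, w=5) cum 65
  x=3 (Northgate, w=120) cum 185
  x=4 (Hillcrest, w=40) cum 225  ← median
  x=5 (Eastvale, w=10) cum 235
  x=6 (Riverbend, w=150) cum 385
  x=7 (Lakeside, w=15) cum 400
  x=10 (Southcross, w=45) cum 445
⇒ x* = 4
y-coordinate, sorted with cumulative weight:
  y=0 (Riverbend, w=150) cum 150
  y=1 (Lakeside, w=15) cum 165
  y=4 (Hillcrest, w=40) cum 205
  y=6 (Westmoor, w=60) cum 265  ← median
  y=7 (Southcross, w=45) cum 310
  y=7 (Eastvale, w=10) cum 320
  y=8 (Midtown, w=5) cum 325
  y=9 (Northgate, w=120) cum 445
⇒ y* = 6

(4, 6)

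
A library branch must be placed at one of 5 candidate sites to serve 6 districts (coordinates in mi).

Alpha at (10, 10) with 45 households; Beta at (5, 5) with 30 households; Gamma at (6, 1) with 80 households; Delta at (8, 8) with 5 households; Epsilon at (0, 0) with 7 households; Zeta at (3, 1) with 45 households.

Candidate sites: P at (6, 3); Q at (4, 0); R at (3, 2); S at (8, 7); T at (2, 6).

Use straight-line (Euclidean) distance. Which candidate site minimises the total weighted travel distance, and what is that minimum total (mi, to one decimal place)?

Total weighted distance at each candidate:
  P (6, 3): total = 826.0
  Q (4, 0): total = 993.0
  R (3, 2): total = 948.8
  S (8, 7): total = 1207.3
  T (2, 6): total = 1315.0
Minimum is at P with total 826.0 mi.

P, total 826.0 mi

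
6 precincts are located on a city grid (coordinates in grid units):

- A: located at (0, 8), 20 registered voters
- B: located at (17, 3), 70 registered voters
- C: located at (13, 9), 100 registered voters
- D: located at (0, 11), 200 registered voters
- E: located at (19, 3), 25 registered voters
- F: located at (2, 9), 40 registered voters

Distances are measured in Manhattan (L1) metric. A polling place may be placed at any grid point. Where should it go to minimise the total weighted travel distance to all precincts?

Manhattan distance separates: Σwᵢ(|x−xᵢ|+|y−yᵢ|) = Σwᵢ|x−xᵢ| + Σwᵢ|y−yᵢ|, so x and y are optimised independently as 1-D weighted medians.
Total weight W = 455; half = 227.5.
x-coordinate, sorted with cumulative weight:
  x=0 (A, w=20) cum 20
  x=0 (D, w=200) cum 220
  x=2 (F, w=40) cum 260  ← median
  x=13 (C, w=100) cum 360
  x=17 (B, w=70) cum 430
  x=19 (E, w=25) cum 455
⇒ x* = 2
y-coordinate, sorted with cumulative weight:
  y=3 (B, w=70) cum 70
  y=3 (E, w=25) cum 95
  y=8 (A, w=20) cum 115
  y=9 (C, w=100) cum 215
  y=9 (F, w=40) cum 255  ← median
  y=11 (D, w=200) cum 455
⇒ y* = 9

(2, 9)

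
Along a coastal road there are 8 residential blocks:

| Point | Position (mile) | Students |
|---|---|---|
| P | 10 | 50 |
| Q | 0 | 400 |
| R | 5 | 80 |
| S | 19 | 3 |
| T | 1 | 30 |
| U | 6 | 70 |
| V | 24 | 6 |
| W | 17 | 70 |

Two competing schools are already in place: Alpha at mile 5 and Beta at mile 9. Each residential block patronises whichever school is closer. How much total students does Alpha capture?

580

The indifferent point is the midpoint (5+9)/2 = 7; residential blocks left of it (closer to Alpha at 5) go to Alpha, those right go to Beta.
  Q at 0 (w=400) → Alpha
  T at 1 (w=30) → Alpha
  R at 5 (w=80) → Alpha
  U at 6 (w=70) → Alpha
  P at 10 (w=50) → Beta
  W at 17 (w=70) → Beta
  S at 19 (w=3) → Beta
  V at 24 (w=6) → Beta
Alpha captures 580; Beta captures 129.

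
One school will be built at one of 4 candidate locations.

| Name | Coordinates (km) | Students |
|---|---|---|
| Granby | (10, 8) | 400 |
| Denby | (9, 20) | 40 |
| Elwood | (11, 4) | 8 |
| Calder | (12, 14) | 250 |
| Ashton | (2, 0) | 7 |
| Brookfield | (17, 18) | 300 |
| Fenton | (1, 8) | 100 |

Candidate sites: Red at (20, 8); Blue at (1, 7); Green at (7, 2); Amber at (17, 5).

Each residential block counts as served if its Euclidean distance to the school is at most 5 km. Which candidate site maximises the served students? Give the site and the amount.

Blue, covering 100

Coverage radius r = 5 km; a point is covered iff (Δx)²+(Δy)² ≤ 5² = 25.
  Red (20, 8): covers {none} → 0
  Blue (1, 7): covers {Fenton} → 100
  Green (7, 2): covers {Elwood} → 8
  Amber (17, 5): covers {none} → 0
Maximum coverage at Blue: 100 students.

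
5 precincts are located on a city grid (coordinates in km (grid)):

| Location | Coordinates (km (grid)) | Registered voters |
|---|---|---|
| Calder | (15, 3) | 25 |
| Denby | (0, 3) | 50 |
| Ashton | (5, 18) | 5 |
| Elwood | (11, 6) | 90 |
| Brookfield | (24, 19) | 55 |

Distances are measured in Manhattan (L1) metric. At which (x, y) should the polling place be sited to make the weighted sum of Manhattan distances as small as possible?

Manhattan distance separates: Σwᵢ(|x−xᵢ|+|y−yᵢ|) = Σwᵢ|x−xᵢ| + Σwᵢ|y−yᵢ|, so x and y are optimised independently as 1-D weighted medians.
Total weight W = 225; half = 112.5.
x-coordinate, sorted with cumulative weight:
  x=0 (Denby, w=50) cum 50
  x=5 (Ashton, w=5) cum 55
  x=11 (Elwood, w=90) cum 145  ← median
  x=15 (Calder, w=25) cum 170
  x=24 (Brookfield, w=55) cum 225
⇒ x* = 11
y-coordinate, sorted with cumulative weight:
  y=3 (Calder, w=25) cum 25
  y=3 (Denby, w=50) cum 75
  y=6 (Elwood, w=90) cum 165  ← median
  y=18 (Ashton, w=5) cum 170
  y=19 (Brookfield, w=55) cum 225
⇒ y* = 6

(11, 6)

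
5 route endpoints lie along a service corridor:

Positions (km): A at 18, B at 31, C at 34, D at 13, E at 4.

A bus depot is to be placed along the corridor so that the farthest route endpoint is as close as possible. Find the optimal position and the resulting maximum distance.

location 19, max distance 15

The 1-center on a line is the midpoint of the two extreme points: leftmost at 4, rightmost at 34.
Optimal location = (4 + 34)/2 = 19; maximum distance = (34 − 4)/2 = 15.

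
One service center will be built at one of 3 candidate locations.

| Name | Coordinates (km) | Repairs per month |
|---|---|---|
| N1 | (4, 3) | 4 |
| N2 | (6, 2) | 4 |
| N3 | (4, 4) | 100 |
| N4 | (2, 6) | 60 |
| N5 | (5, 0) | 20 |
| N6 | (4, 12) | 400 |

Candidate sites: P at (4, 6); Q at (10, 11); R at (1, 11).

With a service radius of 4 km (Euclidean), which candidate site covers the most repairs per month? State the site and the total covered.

Coverage radius r = 4 km; a point is covered iff (Δx)²+(Δy)² ≤ 4² = 16.
  P (4, 6): covers {N1, N3, N4} → 164
  Q (10, 11): covers {none} → 0
  R (1, 11): covers {N6} → 400
Maximum coverage at R: 400 repairs per month.

R, covering 400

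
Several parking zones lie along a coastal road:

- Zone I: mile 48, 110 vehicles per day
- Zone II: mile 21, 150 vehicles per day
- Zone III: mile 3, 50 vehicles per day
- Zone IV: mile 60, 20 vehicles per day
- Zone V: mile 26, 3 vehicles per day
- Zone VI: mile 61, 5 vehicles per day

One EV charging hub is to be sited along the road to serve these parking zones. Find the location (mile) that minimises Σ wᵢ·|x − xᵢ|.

For a sum of weighted absolute distances on a line, the optimum is the weighted median (not the mean). Total weight W = 338; half-weight = 169.
Sort by position and accumulate weight:
  mile 3 (Zone III, w=50) → cum 50
  mile 21 (Zone II, w=150) → cum 200  ≥ 169 → median here
  mile 26 (Zone V, w=3) → cum 203
  mile 48 (Zone I, w=110) → cum 313
  mile 60 (Zone IV, w=20) → cum 333
  mile 61 (Zone VI, w=5) → cum 338
Optimal location: mile 21.

x = 21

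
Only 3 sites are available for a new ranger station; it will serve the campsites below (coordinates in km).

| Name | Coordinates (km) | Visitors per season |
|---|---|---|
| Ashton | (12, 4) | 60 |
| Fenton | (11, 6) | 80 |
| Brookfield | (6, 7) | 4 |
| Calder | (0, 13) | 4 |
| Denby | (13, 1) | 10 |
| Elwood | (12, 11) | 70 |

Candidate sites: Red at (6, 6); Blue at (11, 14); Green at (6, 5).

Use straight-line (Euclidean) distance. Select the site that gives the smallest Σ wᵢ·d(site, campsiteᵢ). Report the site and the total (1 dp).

Red, total 1453.1 km

Total weighted distance at each candidate:
  Red (6, 6): total = 1453.1
  Blue (11, 14): total = 1674.5
  Green (6, 5): total = 1495.5
Minimum is at Red with total 1453.1 km.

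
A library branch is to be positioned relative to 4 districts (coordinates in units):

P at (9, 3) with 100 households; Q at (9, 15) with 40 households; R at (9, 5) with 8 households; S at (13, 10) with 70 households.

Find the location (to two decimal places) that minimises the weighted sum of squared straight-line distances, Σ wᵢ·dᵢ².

The minimiser of Σwᵢ‖p−pᵢ‖² is the weighted centroid p* = (Σwᵢpᵢ)/(Σwᵢ).
Σwᵢ = 218.
Σwᵢxᵢ = 100·9 + 40·9 + 8·9 + 70·13 = 2242.
Σwᵢyᵢ = 100·3 + 40·15 + 8·5 + 70·10 = 1640.
x* = 2242/218 = 10.28, y* = 1640/218 = 7.52.

(10.28, 7.52)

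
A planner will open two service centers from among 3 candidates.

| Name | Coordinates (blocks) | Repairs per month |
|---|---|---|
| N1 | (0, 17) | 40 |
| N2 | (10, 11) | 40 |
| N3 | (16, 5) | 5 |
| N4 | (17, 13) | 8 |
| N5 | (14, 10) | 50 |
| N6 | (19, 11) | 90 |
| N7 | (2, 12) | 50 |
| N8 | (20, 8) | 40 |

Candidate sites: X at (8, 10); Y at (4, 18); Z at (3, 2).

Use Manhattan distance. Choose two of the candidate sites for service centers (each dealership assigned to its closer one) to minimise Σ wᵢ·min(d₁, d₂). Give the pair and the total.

Evaluate every pair (each demand assigned to the nearer of the two):
  {X, Y}: total = 2821
  {X, Z}: total = 3221
  {Y, Z}: total = 5144
Best pair: {X, Y} with total 2821.

{X, Y}, total 2821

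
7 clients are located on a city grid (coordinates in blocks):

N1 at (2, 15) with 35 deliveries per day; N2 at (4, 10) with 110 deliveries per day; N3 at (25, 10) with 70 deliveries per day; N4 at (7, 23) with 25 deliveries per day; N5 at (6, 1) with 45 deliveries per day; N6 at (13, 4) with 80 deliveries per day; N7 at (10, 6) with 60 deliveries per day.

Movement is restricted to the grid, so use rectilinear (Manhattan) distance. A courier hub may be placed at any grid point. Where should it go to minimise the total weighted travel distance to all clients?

Manhattan distance separates: Σwᵢ(|x−xᵢ|+|y−yᵢ|) = Σwᵢ|x−xᵢ| + Σwᵢ|y−yᵢ|, so x and y are optimised independently as 1-D weighted medians.
Total weight W = 425; half = 212.5.
x-coordinate, sorted with cumulative weight:
  x=2 (N1, w=35) cum 35
  x=4 (N2, w=110) cum 145
  x=6 (N5, w=45) cum 190
  x=7 (N4, w=25) cum 215  ← median
  x=10 (N7, w=60) cum 275
  x=13 (N6, w=80) cum 355
  x=25 (N3, w=70) cum 425
⇒ x* = 7
y-coordinate, sorted with cumulative weight:
  y=1 (N5, w=45) cum 45
  y=4 (N6, w=80) cum 125
  y=6 (N7, w=60) cum 185
  y=10 (N2, w=110) cum 295  ← median
  y=10 (N3, w=70) cum 365
  y=15 (N1, w=35) cum 400
  y=23 (N4, w=25) cum 425
⇒ y* = 10

(7, 10)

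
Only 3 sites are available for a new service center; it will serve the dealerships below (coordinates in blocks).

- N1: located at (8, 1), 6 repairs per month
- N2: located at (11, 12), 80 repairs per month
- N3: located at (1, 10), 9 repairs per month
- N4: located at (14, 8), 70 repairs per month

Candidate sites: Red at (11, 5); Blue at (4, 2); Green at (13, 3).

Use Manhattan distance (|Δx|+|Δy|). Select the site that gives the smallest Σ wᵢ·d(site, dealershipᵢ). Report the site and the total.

Red, total 1157 blocks

Total weighted distance at each candidate:
  Red (11, 5): total = 1157
  Blue (4, 2): total = 2609
  Green (13, 3): total = 1513
Minimum is at Red with total 1157 blocks.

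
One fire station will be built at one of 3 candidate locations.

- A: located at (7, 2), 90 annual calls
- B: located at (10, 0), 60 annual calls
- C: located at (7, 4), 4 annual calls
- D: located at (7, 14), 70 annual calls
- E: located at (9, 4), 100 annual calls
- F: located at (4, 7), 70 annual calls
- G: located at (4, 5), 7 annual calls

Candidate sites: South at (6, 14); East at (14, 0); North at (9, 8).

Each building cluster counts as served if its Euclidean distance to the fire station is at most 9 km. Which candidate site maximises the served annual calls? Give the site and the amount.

Coverage radius r = 9 km; a point is covered iff (Δx)²+(Δy)² ≤ 9² = 81.
  South (6, 14): covers {D, F} → 140
  East (14, 0): covers {A, B, C, E} → 254
  North (9, 8): covers {A, B, C, D, E, F, G} → 401
Maximum coverage at North: 401 annual calls.

North, covering 401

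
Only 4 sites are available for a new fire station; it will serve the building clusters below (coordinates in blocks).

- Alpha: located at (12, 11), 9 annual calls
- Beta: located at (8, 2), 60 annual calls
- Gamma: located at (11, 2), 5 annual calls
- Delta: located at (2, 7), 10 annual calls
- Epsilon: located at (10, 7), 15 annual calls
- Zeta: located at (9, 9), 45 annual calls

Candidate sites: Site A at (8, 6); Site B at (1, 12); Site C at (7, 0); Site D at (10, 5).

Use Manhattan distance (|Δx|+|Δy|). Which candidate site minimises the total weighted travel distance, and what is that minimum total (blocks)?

Site A, total 651 blocks

Total weighted distance at each candidate:
  Site A (8, 6): total = 651
  Site B (1, 12): total = 1993
  Site C (7, 0): total = 1119
  Site D (10, 5): total = 747
Minimum is at Site A with total 651 blocks.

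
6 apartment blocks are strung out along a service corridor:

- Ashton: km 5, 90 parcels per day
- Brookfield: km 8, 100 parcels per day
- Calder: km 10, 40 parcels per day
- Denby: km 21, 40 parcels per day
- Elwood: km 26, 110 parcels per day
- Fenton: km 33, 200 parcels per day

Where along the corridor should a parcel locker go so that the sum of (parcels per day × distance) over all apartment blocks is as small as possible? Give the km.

For a sum of weighted absolute distances on a line, the optimum is the weighted median (not the mean). Total weight W = 580; half-weight = 290.
Sort by position and accumulate weight:
  km 5 (Ashton, w=90) → cum 90
  km 8 (Brookfield, w=100) → cum 190
  km 10 (Calder, w=40) → cum 230
  km 21 (Denby, w=40) → cum 270
  km 26 (Elwood, w=110) → cum 380  ≥ 290 → median here
  km 33 (Fenton, w=200) → cum 580
Optimal location: km 26.

x = 26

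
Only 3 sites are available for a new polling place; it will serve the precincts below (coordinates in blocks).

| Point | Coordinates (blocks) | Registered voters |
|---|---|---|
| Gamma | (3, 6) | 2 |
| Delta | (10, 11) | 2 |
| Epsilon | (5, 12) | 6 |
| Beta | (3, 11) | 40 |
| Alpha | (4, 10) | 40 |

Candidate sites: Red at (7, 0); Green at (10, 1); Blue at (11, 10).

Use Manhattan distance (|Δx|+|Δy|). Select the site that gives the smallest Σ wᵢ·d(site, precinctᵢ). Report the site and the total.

Blue, total 716 blocks

Total weighted distance at each candidate:
  Red (7, 0): total = 1252
  Green (10, 1): total = 1420
  Blue (11, 10): total = 716
Minimum is at Blue with total 716 blocks.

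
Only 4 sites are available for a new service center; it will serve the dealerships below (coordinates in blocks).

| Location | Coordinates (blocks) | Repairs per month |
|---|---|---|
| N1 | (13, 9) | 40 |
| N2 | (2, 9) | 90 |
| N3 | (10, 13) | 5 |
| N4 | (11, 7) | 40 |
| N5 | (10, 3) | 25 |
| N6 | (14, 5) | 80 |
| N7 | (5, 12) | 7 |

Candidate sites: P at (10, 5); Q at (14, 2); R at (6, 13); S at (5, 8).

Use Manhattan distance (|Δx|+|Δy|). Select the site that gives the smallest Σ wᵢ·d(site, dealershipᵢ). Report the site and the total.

Total weighted distance at each candidate:
  P (10, 5): total = 1974
  Q (14, 2): total = 2923
  R (6, 13): total = 3264
  S (5, 8): total = 2288
Minimum is at P with total 1974 blocks.

P, total 1974 blocks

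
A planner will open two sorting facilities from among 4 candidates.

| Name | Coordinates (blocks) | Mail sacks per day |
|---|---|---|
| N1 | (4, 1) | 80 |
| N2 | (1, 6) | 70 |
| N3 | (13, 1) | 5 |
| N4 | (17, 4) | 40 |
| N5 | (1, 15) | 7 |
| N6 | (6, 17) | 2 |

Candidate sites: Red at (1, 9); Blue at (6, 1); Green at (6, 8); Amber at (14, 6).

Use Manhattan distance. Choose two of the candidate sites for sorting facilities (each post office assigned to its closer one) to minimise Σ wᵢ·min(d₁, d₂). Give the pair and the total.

Evaluate every pair (each demand assigned to the nearer of the two):
  {Red, Blue}: total = 1033
  {Blue, Amber}: total = 1255
  {Blue, Green}: total = 1347
  {Red, Amber}: total = 1388
  {Green, Amber}: total = 1542
  {Red, Green}: total = 1660
Best pair: {Red, Blue} with total 1033.

{Red, Blue}, total 1033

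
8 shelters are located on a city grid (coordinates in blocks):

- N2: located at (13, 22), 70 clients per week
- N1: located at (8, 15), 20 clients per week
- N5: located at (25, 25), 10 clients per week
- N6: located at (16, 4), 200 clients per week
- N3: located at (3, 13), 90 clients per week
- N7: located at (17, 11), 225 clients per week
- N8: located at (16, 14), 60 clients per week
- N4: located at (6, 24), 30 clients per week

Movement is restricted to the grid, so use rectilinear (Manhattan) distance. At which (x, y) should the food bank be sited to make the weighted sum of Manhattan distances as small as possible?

Manhattan distance separates: Σwᵢ(|x−xᵢ|+|y−yᵢ|) = Σwᵢ|x−xᵢ| + Σwᵢ|y−yᵢ|, so x and y are optimised independently as 1-D weighted medians.
Total weight W = 705; half = 352.5.
x-coordinate, sorted with cumulative weight:
  x=3 (N3, w=90) cum 90
  x=6 (N4, w=30) cum 120
  x=8 (N1, w=20) cum 140
  x=13 (N2, w=70) cum 210
  x=16 (N6, w=200) cum 410  ← median
  x=16 (N8, w=60) cum 470
  x=17 (N7, w=225) cum 695
  x=25 (N5, w=10) cum 705
⇒ x* = 16
y-coordinate, sorted with cumulative weight:
  y=4 (N6, w=200) cum 200
  y=11 (N7, w=225) cum 425  ← median
  y=13 (N3, w=90) cum 515
  y=14 (N8, w=60) cum 575
  y=15 (N1, w=20) cum 595
  y=22 (N2, w=70) cum 665
  y=24 (N4, w=30) cum 695
  y=25 (N5, w=10) cum 705
⇒ y* = 11

(16, 11)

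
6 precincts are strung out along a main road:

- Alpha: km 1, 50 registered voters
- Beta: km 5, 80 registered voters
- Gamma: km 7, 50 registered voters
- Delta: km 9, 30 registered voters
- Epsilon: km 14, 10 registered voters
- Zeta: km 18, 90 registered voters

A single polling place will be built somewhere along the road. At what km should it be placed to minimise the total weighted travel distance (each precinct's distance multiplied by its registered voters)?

x = 7

For a sum of weighted absolute distances on a line, the optimum is the weighted median (not the mean). Total weight W = 310; half-weight = 155.
Sort by position and accumulate weight:
  km 1 (Alpha, w=50) → cum 50
  km 5 (Beta, w=80) → cum 130
  km 7 (Gamma, w=50) → cum 180  ≥ 155 → median here
  km 9 (Delta, w=30) → cum 210
  km 14 (Epsilon, w=10) → cum 220
  km 18 (Zeta, w=90) → cum 310
Optimal location: km 7.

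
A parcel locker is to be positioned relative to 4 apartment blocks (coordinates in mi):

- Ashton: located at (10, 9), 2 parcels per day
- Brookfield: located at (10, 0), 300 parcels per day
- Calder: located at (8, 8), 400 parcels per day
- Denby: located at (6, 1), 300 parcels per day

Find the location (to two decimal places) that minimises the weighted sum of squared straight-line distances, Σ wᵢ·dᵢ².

The minimiser of Σwᵢ‖p−pᵢ‖² is the weighted centroid p* = (Σwᵢpᵢ)/(Σwᵢ).
Σwᵢ = 1002.
Σwᵢxᵢ = 2·10 + 300·10 + 400·8 + 300·6 = 8020.
Σwᵢyᵢ = 2·9 + 300·0 + 400·8 + 300·1 = 3518.
x* = 8020/1002 = 8.00, y* = 3518/1002 = 3.51.

(8.00, 3.51)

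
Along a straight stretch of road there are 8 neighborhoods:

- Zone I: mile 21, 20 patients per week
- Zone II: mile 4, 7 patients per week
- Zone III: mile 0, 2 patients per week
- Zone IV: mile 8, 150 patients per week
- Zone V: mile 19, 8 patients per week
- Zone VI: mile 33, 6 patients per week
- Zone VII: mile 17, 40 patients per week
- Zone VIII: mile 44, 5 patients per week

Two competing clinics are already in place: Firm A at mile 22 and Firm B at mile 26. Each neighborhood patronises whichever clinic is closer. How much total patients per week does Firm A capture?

The indifferent point is the midpoint (22+26)/2 = 24; neighborhoods left of it (closer to Firm A at 22) go to Firm A, those right go to Firm B.
  Zone III at 0 (w=2) → Firm A
  Zone II at 4 (w=7) → Firm A
  Zone IV at 8 (w=150) → Firm A
  Zone VII at 17 (w=40) → Firm A
  Zone V at 19 (w=8) → Firm A
  Zone I at 21 (w=20) → Firm A
  Zone VI at 33 (w=6) → Firm B
  Zone VIII at 44 (w=5) → Firm B
Firm A captures 227; Firm B captures 11.

227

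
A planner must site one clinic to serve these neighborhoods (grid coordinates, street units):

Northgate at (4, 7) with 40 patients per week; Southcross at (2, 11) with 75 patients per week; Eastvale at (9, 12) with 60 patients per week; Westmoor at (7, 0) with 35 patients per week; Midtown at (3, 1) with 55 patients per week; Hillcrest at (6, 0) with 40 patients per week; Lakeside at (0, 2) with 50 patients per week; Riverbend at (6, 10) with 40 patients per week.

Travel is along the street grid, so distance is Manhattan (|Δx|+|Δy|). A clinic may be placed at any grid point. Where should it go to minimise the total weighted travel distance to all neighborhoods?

Manhattan distance separates: Σwᵢ(|x−xᵢ|+|y−yᵢ|) = Σwᵢ|x−xᵢ| + Σwᵢ|y−yᵢ|, so x and y are optimised independently as 1-D weighted medians.
Total weight W = 395; half = 197.5.
x-coordinate, sorted with cumulative weight:
  x=0 (Lakeside, w=50) cum 50
  x=2 (Southcross, w=75) cum 125
  x=3 (Midtown, w=55) cum 180
  x=4 (Northgate, w=40) cum 220  ← median
  x=6 (Hillcrest, w=40) cum 260
  x=6 (Riverbend, w=40) cum 300
  x=7 (Westmoor, w=35) cum 335
  x=9 (Eastvale, w=60) cum 395
⇒ x* = 4
y-coordinate, sorted with cumulative weight:
  y=0 (Westmoor, w=35) cum 35
  y=0 (Hillcrest, w=40) cum 75
  y=1 (Midtown, w=55) cum 130
  y=2 (Lakeside, w=50) cum 180
  y=7 (Northgate, w=40) cum 220  ← median
  y=10 (Riverbend, w=40) cum 260
  y=11 (Southcross, w=75) cum 335
  y=12 (Eastvale, w=60) cum 395
⇒ y* = 7

(4, 7)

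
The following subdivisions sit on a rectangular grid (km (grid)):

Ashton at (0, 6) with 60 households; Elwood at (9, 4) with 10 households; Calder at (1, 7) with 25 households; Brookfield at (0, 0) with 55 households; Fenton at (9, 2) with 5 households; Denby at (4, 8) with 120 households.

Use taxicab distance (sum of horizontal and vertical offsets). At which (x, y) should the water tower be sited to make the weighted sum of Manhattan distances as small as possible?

(1, 7)

Manhattan distance separates: Σwᵢ(|x−xᵢ|+|y−yᵢ|) = Σwᵢ|x−xᵢ| + Σwᵢ|y−yᵢ|, so x and y are optimised independently as 1-D weighted medians.
Total weight W = 275; half = 137.5.
x-coordinate, sorted with cumulative weight:
  x=0 (Ashton, w=60) cum 60
  x=0 (Brookfield, w=55) cum 115
  x=1 (Calder, w=25) cum 140  ← median
  x=4 (Denby, w=120) cum 260
  x=9 (Elwood, w=10) cum 270
  x=9 (Fenton, w=5) cum 275
⇒ x* = 1
y-coordinate, sorted with cumulative weight:
  y=0 (Brookfield, w=55) cum 55
  y=2 (Fenton, w=5) cum 60
  y=4 (Elwood, w=10) cum 70
  y=6 (Ashton, w=60) cum 130
  y=7 (Calder, w=25) cum 155  ← median
  y=8 (Denby, w=120) cum 275
⇒ y* = 7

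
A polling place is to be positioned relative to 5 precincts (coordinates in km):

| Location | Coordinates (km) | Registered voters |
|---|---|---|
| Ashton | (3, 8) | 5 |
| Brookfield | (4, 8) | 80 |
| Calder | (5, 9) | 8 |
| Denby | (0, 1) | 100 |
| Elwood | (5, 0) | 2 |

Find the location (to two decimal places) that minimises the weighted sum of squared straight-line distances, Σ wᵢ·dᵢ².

(1.97, 4.37)

The minimiser of Σwᵢ‖p−pᵢ‖² is the weighted centroid p* = (Σwᵢpᵢ)/(Σwᵢ).
Σwᵢ = 195.
Σwᵢxᵢ = 5·3 + 80·4 + 8·5 + 100·0 + 2·5 = 385.
Σwᵢyᵢ = 5·8 + 80·8 + 8·9 + 100·1 + 2·0 = 852.
x* = 385/195 = 1.97, y* = 852/195 = 4.37.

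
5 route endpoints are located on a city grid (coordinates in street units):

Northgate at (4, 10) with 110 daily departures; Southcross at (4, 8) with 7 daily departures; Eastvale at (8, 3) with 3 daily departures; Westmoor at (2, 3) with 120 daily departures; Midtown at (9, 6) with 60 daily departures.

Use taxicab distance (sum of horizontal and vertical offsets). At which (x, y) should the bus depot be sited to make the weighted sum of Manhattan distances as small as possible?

Manhattan distance separates: Σwᵢ(|x−xᵢ|+|y−yᵢ|) = Σwᵢ|x−xᵢ| + Σwᵢ|y−yᵢ|, so x and y are optimised independently as 1-D weighted medians.
Total weight W = 300; half = 150.
x-coordinate, sorted with cumulative weight:
  x=2 (Westmoor, w=120) cum 120
  x=4 (Northgate, w=110) cum 230  ← median
  x=4 (Southcross, w=7) cum 237
  x=8 (Eastvale, w=3) cum 240
  x=9 (Midtown, w=60) cum 300
⇒ x* = 4
y-coordinate, sorted with cumulative weight:
  y=3 (Eastvale, w=3) cum 3
  y=3 (Westmoor, w=120) cum 123
  y=6 (Midtown, w=60) cum 183  ← median
  y=8 (Southcross, w=7) cum 190
  y=10 (Northgate, w=110) cum 300
⇒ y* = 6

(4, 6)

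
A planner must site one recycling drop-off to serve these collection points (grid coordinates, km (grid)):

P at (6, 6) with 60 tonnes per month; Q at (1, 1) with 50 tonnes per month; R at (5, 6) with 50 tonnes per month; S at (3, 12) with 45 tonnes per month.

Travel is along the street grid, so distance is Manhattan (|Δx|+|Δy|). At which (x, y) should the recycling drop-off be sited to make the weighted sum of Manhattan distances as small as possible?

(5, 6)

Manhattan distance separates: Σwᵢ(|x−xᵢ|+|y−yᵢ|) = Σwᵢ|x−xᵢ| + Σwᵢ|y−yᵢ|, so x and y are optimised independently as 1-D weighted medians.
Total weight W = 205; half = 102.5.
x-coordinate, sorted with cumulative weight:
  x=1 (Q, w=50) cum 50
  x=3 (S, w=45) cum 95
  x=5 (R, w=50) cum 145  ← median
  x=6 (P, w=60) cum 205
⇒ x* = 5
y-coordinate, sorted with cumulative weight:
  y=1 (Q, w=50) cum 50
  y=6 (P, w=60) cum 110  ← median
  y=6 (R, w=50) cum 160
  y=12 (S, w=45) cum 205
⇒ y* = 6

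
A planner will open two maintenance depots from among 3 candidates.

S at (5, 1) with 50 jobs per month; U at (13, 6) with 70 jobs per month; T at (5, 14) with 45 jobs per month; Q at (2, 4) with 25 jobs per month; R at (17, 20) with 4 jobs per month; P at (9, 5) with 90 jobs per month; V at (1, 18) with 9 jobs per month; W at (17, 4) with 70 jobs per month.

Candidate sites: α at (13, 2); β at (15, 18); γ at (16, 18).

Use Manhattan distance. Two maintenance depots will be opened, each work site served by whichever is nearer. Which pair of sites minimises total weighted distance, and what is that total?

Evaluate every pair (each demand assigned to the nearer of the two):
  {α, β}: total = 2877
  {α, γ}: total = 2927
  {β, γ}: total = 6533
Best pair: {α, β} with total 2877.

{α, β}, total 2877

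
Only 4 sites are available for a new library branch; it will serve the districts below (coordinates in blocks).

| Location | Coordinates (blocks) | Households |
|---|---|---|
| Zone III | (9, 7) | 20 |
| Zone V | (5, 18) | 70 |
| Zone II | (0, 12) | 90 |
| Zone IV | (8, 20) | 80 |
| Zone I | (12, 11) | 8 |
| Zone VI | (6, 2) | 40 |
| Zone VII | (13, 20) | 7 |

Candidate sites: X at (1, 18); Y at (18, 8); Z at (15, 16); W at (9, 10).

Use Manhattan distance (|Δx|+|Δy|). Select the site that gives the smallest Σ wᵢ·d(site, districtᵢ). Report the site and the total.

Total weighted distance at each candidate:
  X (1, 18): total = 3092
  Y (18, 8): total = 6461
  Z (15, 16): total = 4756
  W (9, 10): total = 3340
Minimum is at X with total 3092 blocks.

X, total 3092 blocks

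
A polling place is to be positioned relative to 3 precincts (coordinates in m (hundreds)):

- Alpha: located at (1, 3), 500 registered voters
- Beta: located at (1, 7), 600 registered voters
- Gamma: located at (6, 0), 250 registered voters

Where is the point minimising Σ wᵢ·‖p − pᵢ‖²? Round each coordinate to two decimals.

The minimiser of Σwᵢ‖p−pᵢ‖² is the weighted centroid p* = (Σwᵢpᵢ)/(Σwᵢ).
Σwᵢ = 1350.
Σwᵢxᵢ = 500·1 + 600·1 + 250·6 = 2600.
Σwᵢyᵢ = 500·3 + 600·7 + 250·0 = 5700.
x* = 2600/1350 = 1.93, y* = 5700/1350 = 4.22.

(1.93, 4.22)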